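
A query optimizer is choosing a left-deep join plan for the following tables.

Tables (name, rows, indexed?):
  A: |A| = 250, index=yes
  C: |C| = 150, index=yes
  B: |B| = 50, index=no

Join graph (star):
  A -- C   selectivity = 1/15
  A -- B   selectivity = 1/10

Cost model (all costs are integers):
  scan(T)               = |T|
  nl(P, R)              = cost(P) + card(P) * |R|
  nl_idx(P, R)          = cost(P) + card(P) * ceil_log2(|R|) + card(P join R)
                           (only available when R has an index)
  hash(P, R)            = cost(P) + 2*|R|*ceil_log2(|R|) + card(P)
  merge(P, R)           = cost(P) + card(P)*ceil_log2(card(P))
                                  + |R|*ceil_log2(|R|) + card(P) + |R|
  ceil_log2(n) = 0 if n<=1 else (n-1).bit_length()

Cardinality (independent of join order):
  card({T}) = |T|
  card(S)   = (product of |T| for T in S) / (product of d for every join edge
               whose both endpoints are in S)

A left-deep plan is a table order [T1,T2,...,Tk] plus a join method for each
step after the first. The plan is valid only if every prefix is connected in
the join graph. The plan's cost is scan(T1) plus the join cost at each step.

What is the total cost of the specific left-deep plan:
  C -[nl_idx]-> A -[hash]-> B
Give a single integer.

step 1: scan C: cost=150, card=150
step 2: join A via nl_idx
    card(P join A) = 150*250/(15) = 2500
    cost = 150 + 150*8 + 2500 = 3850
step 3: join B via hash
    card(P join B) = 2500*50/(10) = 12500
    cost = 3850 + 2*50*6 + 2500 = 6950

6950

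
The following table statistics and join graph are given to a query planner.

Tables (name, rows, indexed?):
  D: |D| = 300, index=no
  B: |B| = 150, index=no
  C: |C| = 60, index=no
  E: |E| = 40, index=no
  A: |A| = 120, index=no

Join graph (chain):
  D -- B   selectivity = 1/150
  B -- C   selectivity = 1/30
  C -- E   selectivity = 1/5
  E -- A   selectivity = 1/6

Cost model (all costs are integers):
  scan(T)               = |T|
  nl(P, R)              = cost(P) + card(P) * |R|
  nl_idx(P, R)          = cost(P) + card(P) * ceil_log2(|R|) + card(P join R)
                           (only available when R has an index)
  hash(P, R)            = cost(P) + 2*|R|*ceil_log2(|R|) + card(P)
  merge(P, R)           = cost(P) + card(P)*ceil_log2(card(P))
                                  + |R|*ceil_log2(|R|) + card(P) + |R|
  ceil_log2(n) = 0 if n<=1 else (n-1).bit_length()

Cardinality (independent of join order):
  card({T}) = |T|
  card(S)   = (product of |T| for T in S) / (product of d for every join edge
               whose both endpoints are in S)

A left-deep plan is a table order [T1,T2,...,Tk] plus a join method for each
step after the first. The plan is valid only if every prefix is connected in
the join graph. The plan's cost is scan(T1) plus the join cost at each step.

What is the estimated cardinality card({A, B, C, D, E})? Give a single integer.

Tables in S: A(120), B(150), C(60), D(300), E(40)
Edges inside S: D-B(d=150), B-C(d=30), C-E(d=5), E-A(d=6)
numerator = 120 * 150 * 60 * 300 * 40 = 12960000000
denominator = 150 * 30 * 5 * 6 = 135000
card(S) = 12960000000 / 135000 = 96000

96000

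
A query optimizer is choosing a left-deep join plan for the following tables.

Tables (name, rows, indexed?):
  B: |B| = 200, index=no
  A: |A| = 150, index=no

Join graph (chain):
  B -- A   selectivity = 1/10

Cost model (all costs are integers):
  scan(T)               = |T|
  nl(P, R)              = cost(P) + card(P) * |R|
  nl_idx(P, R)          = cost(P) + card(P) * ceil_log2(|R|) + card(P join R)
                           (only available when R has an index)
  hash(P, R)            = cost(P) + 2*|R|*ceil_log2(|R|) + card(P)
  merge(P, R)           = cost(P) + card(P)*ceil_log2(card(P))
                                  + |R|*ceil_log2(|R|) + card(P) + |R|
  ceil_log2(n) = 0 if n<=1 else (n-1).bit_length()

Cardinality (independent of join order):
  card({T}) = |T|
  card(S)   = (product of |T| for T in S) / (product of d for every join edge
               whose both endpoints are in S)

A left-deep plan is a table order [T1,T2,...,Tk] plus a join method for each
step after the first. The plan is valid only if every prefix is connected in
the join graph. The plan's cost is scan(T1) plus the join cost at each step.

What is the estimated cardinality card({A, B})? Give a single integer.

Tables in S: A(150), B(200)
Edges inside S: B-A(d=10)
numerator = 150 * 200 = 30000
denominator = 10 = 10
card(S) = 30000 / 10 = 3000

3000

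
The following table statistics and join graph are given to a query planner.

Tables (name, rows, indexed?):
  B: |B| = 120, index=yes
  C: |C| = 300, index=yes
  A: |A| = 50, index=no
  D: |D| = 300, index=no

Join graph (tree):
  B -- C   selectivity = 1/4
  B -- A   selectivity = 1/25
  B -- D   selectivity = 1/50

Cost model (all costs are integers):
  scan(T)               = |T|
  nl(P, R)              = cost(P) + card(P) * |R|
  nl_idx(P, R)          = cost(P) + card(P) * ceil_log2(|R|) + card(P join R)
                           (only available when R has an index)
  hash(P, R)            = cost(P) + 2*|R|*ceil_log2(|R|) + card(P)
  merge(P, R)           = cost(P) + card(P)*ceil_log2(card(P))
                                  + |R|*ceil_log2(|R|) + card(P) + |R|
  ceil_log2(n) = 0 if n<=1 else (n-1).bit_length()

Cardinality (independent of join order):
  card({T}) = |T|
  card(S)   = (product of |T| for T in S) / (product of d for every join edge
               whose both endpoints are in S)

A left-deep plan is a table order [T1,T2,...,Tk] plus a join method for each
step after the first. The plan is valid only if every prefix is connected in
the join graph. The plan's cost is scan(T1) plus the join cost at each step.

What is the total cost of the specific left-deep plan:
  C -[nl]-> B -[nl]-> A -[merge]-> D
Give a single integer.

step 1: scan C: cost=300, card=300
step 2: join B via nl
    card(P join B) = 300*120/(4) = 9000
    cost = 300 + 300*120 = 36300
step 3: join A via nl
    card(P join A) = 9000*50/(25) = 18000
    cost = 36300 + 9000*50 = 486300
step 4: join D via merge
    card(P join D) = 18000*300/(50) = 108000
    cost = 486300 + 18000*15 + 300*9 + 18000 + 300 = 777300

777300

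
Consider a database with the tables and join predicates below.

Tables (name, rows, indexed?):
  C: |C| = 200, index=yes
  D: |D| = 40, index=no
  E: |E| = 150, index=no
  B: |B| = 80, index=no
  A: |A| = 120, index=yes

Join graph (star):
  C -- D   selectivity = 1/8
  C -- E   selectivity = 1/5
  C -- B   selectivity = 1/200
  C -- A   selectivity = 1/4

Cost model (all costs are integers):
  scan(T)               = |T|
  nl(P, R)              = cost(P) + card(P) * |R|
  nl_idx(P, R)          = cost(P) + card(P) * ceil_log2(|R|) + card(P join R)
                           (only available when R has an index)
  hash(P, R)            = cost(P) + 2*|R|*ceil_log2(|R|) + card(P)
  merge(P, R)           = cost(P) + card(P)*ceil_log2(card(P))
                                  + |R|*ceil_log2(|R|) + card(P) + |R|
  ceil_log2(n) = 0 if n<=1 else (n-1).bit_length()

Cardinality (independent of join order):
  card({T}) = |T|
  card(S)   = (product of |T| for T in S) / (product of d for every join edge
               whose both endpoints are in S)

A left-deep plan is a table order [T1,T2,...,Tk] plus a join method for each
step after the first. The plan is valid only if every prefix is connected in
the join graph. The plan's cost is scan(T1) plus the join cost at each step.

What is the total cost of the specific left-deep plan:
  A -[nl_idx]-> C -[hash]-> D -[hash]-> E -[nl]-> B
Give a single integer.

step 1: scan A: cost=120, card=120
step 2: join C via nl_idx
    card(P join C) = 120*200/(4) = 6000
    cost = 120 + 120*8 + 6000 = 7080
step 3: join D via hash
    card(P join D) = 6000*40/(8) = 30000
    cost = 7080 + 2*40*6 + 6000 = 13560
step 4: join E via hash
    card(P join E) = 30000*150/(5) = 900000
    cost = 13560 + 2*150*8 + 30000 = 45960
step 5: join B via nl
    card(P join B) = 900000*80/(200) = 360000
    cost = 45960 + 900000*80 = 72045960

72045960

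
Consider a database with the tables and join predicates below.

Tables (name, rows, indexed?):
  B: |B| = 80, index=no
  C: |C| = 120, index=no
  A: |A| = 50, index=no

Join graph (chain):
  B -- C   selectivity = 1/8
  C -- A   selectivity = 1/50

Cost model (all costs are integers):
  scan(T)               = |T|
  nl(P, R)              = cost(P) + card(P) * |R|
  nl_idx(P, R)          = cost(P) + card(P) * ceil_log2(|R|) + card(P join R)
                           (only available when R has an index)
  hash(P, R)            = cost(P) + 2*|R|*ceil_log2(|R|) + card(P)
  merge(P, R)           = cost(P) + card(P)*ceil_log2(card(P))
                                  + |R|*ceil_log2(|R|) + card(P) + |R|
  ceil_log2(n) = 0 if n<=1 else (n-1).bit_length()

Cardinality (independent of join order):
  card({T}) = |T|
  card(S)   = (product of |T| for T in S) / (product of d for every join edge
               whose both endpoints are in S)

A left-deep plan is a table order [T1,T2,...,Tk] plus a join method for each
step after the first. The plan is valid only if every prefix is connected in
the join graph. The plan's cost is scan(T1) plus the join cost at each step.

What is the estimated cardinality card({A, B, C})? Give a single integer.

Tables in S: A(50), B(80), C(120)
Edges inside S: B-C(d=8), C-A(d=50)
numerator = 50 * 80 * 120 = 480000
denominator = 8 * 50 = 400
card(S) = 480000 / 400 = 1200

1200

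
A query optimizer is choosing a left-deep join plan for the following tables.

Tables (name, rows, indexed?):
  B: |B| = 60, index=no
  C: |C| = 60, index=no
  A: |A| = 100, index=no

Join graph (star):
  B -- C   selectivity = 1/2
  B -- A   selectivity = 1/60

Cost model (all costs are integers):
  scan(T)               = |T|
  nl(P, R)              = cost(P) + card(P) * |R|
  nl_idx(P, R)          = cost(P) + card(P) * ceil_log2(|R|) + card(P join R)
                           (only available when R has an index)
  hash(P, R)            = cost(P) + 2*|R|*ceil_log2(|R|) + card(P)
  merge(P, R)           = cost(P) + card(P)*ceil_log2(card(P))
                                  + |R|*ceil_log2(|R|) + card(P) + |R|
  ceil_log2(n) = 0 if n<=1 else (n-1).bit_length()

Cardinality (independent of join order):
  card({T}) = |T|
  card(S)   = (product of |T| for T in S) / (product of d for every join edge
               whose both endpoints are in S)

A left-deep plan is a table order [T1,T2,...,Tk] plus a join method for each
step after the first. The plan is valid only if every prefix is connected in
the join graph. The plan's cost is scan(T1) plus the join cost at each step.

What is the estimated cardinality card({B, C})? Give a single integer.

1800

Tables in S: B(60), C(60)
Edges inside S: B-C(d=2)
numerator = 60 * 60 = 3600
denominator = 2 = 2
card(S) = 3600 / 2 = 1800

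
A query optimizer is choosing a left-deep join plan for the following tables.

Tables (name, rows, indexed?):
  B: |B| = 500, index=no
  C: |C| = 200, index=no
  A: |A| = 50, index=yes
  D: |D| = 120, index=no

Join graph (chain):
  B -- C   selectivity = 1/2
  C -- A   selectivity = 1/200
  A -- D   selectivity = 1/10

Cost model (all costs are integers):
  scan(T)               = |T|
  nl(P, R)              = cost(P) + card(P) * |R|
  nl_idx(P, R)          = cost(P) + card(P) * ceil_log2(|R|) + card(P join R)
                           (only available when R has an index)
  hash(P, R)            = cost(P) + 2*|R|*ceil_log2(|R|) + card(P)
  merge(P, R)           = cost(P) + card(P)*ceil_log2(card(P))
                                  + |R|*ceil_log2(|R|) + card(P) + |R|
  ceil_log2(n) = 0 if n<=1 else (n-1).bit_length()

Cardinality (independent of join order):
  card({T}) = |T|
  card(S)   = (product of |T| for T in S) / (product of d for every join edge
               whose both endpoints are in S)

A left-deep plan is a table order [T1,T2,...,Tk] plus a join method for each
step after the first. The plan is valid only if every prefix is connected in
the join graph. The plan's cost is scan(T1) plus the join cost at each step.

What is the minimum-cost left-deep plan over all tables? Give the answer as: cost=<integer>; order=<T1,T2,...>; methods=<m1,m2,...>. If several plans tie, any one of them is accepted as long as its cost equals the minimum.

cost=11910; order=C,A,D,B; methods=hash,merge,hash

Selinger DP (subsets sized 1..n):
  {B}: scan cost=500, card=500
  {C}: scan cost=200, card=200
  {A}: scan cost=50, card=50
  {D}: scan cost=120, card=120
  {BC}: card=50000; try (C,hash)→4200, (B,merge)→7000, (C,merge)→7300, (B,hash)→9400, (B,nl)→100200, (C,nl)→100500; best=4200 via (C,hash)
  {AC}: card=50; try (A,hash)→1000, (A,nl_idx)→1450, (C,merge)→2200, (A,merge)→2350, (C,hash)→3300, (C,nl)→10050 …(+1); best=1000 via (A,hash)
  {AD}: card=600; try (A,hash)→840, (D,merge)→1360, (A,merge)→1430, (A,nl_idx)→1440, (D,hash)→1780, (D,nl)→6050 …(+1); best=840 via (A,hash)
  {ABC}: card=12500; try (B,merge)→6350, (B,hash)→10050, (B,nl)→26000, (A,hash)→54800, (A,nl_idx)→316700, (A,merge)→854550 …(+1); best=6350 via (B,merge)
  {ACD}: card=600; try (D,merge)→2310, (D,hash)→2730, (C,hash)→4640, (D,nl)→7000, (C,merge)→9240, (C,nl)→120840; best=2310 via (D,merge)
  {ABCD}: card=150000; try (B,hash)→11910, (B,merge)→13910, (D,hash)→20530, (D,merge)→194810, (B,nl)→302310, (D,nl)→1506350; best=11910 via (B,hash)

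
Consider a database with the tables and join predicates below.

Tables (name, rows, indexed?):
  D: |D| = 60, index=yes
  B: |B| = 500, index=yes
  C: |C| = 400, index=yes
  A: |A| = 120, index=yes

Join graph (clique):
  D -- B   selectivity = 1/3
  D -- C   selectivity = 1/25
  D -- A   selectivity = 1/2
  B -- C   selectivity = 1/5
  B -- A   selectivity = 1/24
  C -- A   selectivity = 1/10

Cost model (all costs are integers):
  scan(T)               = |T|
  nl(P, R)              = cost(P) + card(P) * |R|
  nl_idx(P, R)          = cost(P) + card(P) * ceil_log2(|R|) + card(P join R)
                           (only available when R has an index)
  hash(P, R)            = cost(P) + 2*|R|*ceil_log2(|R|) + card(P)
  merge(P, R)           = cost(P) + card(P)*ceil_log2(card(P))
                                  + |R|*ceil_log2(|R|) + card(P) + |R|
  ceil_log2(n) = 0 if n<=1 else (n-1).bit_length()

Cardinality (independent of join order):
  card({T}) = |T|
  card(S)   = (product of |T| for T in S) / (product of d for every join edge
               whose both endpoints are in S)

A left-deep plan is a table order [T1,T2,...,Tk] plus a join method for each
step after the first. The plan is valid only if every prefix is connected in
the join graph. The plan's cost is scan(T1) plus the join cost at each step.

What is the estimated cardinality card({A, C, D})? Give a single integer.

Tables in S: A(120), C(400), D(60)
Edges inside S: D-C(d=25), D-A(d=2), C-A(d=10)
numerator = 120 * 400 * 60 = 2880000
denominator = 25 * 2 * 10 = 500
card(S) = 2880000 / 500 = 5760

5760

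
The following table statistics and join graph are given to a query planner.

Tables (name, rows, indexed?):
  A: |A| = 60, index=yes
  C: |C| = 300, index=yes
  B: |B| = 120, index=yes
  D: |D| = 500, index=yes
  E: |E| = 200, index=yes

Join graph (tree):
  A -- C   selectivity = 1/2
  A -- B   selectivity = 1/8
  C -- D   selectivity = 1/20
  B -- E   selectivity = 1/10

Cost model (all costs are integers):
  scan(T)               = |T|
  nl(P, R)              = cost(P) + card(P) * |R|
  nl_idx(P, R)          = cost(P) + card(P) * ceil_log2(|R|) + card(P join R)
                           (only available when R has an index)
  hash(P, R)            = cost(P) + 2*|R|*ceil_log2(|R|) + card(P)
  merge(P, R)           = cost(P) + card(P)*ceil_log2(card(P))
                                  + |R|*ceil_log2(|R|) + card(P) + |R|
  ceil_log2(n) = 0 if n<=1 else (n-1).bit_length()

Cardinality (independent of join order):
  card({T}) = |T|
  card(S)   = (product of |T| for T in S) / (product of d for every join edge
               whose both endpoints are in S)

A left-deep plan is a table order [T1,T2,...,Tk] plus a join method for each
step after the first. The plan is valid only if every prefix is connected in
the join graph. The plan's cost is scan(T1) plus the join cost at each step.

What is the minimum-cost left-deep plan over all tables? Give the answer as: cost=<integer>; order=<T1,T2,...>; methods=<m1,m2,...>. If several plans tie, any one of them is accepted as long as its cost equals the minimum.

Selinger DP (subsets sized 1..n):
  {A}: scan cost=60, card=60
  {C}: scan cost=300, card=300
  {B}: scan cost=120, card=120
  {D}: scan cost=500, card=500
  {E}: scan cost=200, card=200
  {AC}: card=9000; try (A,hash)→1320, (C,merge)→3480, (A,merge)→3720, (C,hash)→5520, (C,nl_idx)→9600, (A,nl_idx)→11100 …(+2); best=1320 via (A,hash)
  {AB}: card=900; try (A,hash)→960, (B,nl_idx)→1380, (B,merge)→1440, (A,merge)→1500, (A,nl_idx)→1740, (B,hash)→1800 …(+2); best=960 via (A,hash)
  {CD}: card=7500; try (C,hash)→6400, (D,merge)→8300, (C,merge)→8500, (D,hash)→9600, (D,nl_idx)→10500, (C,nl_idx)→12500 …(+2); best=6400 via (C,hash)
  {BE}: card=2400; try (B,hash)→2080, (E,merge)→2880, (B,merge)→2960, (E,hash)→3440, (E,nl_idx)→3480, (B,nl_idx)→4000 …(+2); best=2080 via (B,hash)
  {ABC}: card=135000; try (C,hash)→7260, (B,hash)→12000, (C,merge)→13860, (B,merge)→137280, (C,nl_idx)→144060, (B,nl_idx)→199320 …(+2); best=7260 via (C,hash)
  {ACD}: card=225000; try (A,hash)→14620, (D,hash)→19320, (A,merge)→111820, (D,merge)→141320, (A,nl_idx)→276400, (D,nl_idx)→307320 …(+2); best=14620 via (A,hash)
  {ABE}: card=18000; try (E,hash)→5060, (A,hash)→5200, (E,merge)→12660, (E,nl_idx)→26160, (A,merge)→33700, (A,nl_idx)→34480 …(+2); best=5060 via (E,hash)
  {ABCD}: card=3375000; try (D,hash)→151260, (B,hash)→241300, (D,merge)→2577260, (B,merge)→4290580, (D,nl_idx)→4597260, (B,nl_idx)→4964620 …(+2); best=151260 via (D,hash)
  {ABCE}: card=2700000; try (C,hash)→28460, (E,hash)→145460, (C,merge)→296060, (E,merge)→2574060, (C,nl_idx)→2867060, (E,nl_idx)→3787260 …(+2); best=28460 via (C,hash)
  {ABCDE}: card=67500000; try (D,hash)→2737460, (E,hash)→3529460, (D,merge)→62133460, (E,merge)→77778060, (D,nl_idx)→91828460, (E,nl_idx)→94651260 …(+2); best=2737460 via (D,hash)

cost=2737460; order=B,A,E,C,D; methods=hash,hash,hash,hash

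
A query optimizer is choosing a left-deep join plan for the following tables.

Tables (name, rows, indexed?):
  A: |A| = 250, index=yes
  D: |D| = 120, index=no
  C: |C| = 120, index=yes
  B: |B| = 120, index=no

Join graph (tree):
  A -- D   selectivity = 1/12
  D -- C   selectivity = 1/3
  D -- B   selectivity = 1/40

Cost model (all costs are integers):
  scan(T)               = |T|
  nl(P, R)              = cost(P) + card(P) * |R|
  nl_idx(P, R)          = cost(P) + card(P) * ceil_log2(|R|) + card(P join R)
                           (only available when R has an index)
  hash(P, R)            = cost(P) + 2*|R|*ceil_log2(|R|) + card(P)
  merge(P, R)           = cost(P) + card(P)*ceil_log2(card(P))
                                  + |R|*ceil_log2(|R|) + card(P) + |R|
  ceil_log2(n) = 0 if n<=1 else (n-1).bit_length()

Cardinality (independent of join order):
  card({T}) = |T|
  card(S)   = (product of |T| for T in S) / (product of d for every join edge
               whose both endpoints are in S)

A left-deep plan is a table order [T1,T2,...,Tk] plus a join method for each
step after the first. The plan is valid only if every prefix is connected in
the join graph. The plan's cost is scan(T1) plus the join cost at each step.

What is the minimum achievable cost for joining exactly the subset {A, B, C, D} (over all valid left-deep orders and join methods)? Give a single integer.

Selinger DP over subsets of {A,B,C,D}:
  {A}: scan cost=250, card=250
  {D}: scan cost=120, card=120
  {C}: scan cost=120, card=120
  {B}: scan cost=120, card=120
  {AD}: card=2500; try (D,hash)→2180, (A,merge)→3330, (D,merge)→3460, (A,nl_idx)→3580, (A,hash)→4240, (A,nl)→30120 …(+1); best=2180 via (D,hash)
  {CD}: card=4800; try (D,hash)→1920, (C,hash)→1920, (D,merge)→2040, (C,merge)→2040, (C,nl_idx)→5760, (D,nl)→14520 …(+1); best=1920 via (D,hash)
  {BD}: card=360; try (D,hash)→1920, (B,hash)→1920, (D,merge)→2040, (B,merge)→2040, (D,nl)→14520, (B,nl)→14520; best=1920 via (D,hash)
  {ACD}: card=100000; try (C,hash)→6360, (A,hash)→10720, (C,merge)→35640, (A,merge)→71370, (C,nl_idx)→119680, (A,nl_idx)→140320 …(+2); best=6360 via (C,hash)
  {ABD}: card=7500; try (A,hash)→6280, (B,hash)→6360, (A,merge)→7770, (A,nl_idx)→12300, (B,merge)→35640, (A,nl)→91920 …(+1); best=6280 via (A,hash)
  {BCD}: card=14400; try (C,hash)→3960, (C,merge)→6480, (B,hash)→8400, (C,nl_idx)→18840, (C,nl)→45120, (B,merge)→70080 …(+1); best=3960 via (C,hash)
  {ABCD}: card=300000; try (C,hash)→15460, (A,hash)→22360, (B,hash)→108040, (C,merge)→112240, (A,merge)→222210, (C,nl_idx)→358780 …(+5); best=15460 via (C,hash)

15460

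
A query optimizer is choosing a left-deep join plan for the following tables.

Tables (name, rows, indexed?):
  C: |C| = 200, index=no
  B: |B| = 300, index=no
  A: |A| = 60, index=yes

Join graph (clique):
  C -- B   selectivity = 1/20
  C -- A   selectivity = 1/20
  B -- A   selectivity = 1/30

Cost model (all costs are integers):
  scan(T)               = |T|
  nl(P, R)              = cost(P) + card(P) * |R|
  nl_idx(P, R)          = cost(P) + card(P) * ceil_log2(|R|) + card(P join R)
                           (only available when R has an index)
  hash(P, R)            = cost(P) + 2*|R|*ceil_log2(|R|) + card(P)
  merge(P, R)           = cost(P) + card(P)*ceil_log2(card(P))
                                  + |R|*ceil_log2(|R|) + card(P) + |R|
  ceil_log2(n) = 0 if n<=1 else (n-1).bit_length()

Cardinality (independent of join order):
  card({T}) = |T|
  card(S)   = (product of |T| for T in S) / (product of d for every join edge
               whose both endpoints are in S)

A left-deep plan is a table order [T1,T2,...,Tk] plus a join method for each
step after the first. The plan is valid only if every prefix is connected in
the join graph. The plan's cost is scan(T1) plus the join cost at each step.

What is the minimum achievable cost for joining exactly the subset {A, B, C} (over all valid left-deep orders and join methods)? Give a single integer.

Selinger DP over subsets of {A,B,C}:
  {C}: scan cost=200, card=200
  {B}: scan cost=300, card=300
  {A}: scan cost=60, card=60
  {BC}: card=3000; try (C,hash)→3800, (B,merge)→5000, (C,merge)→5100, (B,hash)→5800, (B,nl)→60200, (C,nl)→60300; best=3800 via (C,hash)
  {AC}: card=600; try (A,hash)→1120, (A,nl_idx)→2000, (C,merge)→2280, (A,merge)→2420, (C,hash)→3320, (C,nl)→12060 …(+1); best=1120 via (A,hash)
  {AB}: card=600; try (A,hash)→1320, (A,nl_idx)→2700, (B,merge)→3480, (A,merge)→3720, (B,hash)→5520, (B,nl)→18060 …(+1); best=1320 via (A,hash)
  {ABC}: card=300; try (C,hash)→5120, (B,hash)→7120, (A,hash)→7520, (C,merge)→9720, (B,merge)→10720, (A,nl_idx)→22100 …(+4); best=5120 via (C,hash)

5120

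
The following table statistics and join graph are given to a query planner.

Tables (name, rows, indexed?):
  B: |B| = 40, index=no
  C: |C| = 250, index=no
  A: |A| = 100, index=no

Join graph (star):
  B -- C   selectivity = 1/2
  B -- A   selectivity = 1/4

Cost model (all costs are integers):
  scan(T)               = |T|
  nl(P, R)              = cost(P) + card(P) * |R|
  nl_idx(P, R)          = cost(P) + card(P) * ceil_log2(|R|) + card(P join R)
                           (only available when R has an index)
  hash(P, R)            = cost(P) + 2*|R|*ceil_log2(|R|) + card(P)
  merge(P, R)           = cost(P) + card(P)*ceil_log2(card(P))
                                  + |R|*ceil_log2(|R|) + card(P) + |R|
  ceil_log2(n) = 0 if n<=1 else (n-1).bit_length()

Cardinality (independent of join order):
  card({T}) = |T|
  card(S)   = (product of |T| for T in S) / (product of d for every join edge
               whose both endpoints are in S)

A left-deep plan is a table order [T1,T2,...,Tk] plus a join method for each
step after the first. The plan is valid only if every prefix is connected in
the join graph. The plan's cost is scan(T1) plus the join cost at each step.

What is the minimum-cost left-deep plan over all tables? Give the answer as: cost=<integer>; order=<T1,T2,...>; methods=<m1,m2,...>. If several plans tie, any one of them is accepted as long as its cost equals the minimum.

cost=5680; order=A,B,C; methods=hash,hash

Selinger DP (subsets sized 1..n):
  {B}: scan cost=40, card=40
  {C}: scan cost=250, card=250
  {A}: scan cost=100, card=100
  {BC}: card=5000; try (B,hash)→980, (C,merge)→2570, (B,merge)→2780, (C,hash)→4080, (C,nl)→10040, (B,nl)→10250; best=980 via (B,hash)
  {AB}: card=1000; try (B,hash)→680, (A,merge)→1120, (B,merge)→1180, (A,hash)→1480, (A,nl)→4040, (B,nl)→4100; best=680 via (B,hash)
  {ABC}: card=125000; try (C,hash)→5680, (A,hash)→7380, (C,merge)→13930, (A,merge)→71780, (C,nl)→250680, (A,nl)→500980; best=5680 via (C,hash)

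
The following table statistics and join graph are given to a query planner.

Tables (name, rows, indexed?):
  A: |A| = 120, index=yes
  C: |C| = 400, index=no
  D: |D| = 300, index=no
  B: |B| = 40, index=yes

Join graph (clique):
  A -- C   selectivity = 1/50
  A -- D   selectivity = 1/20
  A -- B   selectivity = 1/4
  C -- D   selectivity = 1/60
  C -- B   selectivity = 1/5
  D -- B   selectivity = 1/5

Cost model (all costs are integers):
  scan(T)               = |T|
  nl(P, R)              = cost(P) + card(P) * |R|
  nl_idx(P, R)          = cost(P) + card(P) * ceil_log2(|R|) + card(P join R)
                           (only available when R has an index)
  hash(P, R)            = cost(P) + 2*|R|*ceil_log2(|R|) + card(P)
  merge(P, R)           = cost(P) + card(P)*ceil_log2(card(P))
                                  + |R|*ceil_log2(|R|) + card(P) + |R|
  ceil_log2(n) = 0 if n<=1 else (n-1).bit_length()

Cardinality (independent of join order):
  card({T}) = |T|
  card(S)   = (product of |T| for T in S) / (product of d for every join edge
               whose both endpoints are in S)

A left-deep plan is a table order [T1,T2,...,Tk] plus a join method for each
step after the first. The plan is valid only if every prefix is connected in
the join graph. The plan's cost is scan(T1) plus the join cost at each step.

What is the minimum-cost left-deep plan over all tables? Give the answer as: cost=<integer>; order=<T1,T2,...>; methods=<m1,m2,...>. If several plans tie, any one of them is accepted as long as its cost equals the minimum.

Selinger DP (subsets sized 1..n):
  {A}: scan cost=120, card=120
  {C}: scan cost=400, card=400
  {D}: scan cost=300, card=300
  {B}: scan cost=40, card=40
  {AC}: card=960; try (A,hash)→2480, (A,nl_idx)→4160, (C,merge)→5080, (A,merge)→5360, (C,hash)→7440, (C,nl)→48120 …(+1); best=2480 via (A,hash)
  {AD}: card=1800; try (A,hash)→2280, (D,merge)→4080, (A,nl_idx)→4200, (A,merge)→4260, (D,hash)→5640, (D,nl)→36120 …(+1); best=2280 via (A,hash)
  {AB}: card=1200; try (B,hash)→720, (A,merge)→1280, (B,merge)→1360, (A,nl_idx)→1520, (A,hash)→1760, (B,nl_idx)→2040 …(+2); best=720 via (B,hash)
  {CD}: card=2000; try (D,hash)→6200, (C,merge)→7300, (D,merge)→7400, (C,hash)→7800, (C,nl)→120300, (D,nl)→120400; best=6200 via (D,hash)
  {BC}: card=3200; try (B,hash)→1280, (C,merge)→4320, (B,merge)→4680, (B,nl_idx)→6000, (C,hash)→7280, (C,nl)→16040 …(+1); best=1280 via (B,hash)
  {BD}: card=2400; try (B,hash)→1080, (D,merge)→3320, (B,merge)→3580, (B,nl_idx)→4500, (D,hash)→5480, (D,nl)→12040 …(+1); best=1080 via (B,hash)
  {ACD}: card=240; try (D,hash)→8840, (A,hash)→9880, (C,hash)→11280, (D,merge)→16040, (A,nl_idx)→20440, (C,merge)→27880 …(+4); best=8840 via (D,hash)
  {ABC}: card=1920; try (B,hash)→3920, (A,hash)→6160, (C,hash)→9120, (B,nl_idx)→10160, (B,merge)→13320, (C,merge)→19120 …(+5); best=3920 via (B,hash)
  {ABD}: card=3600; try (B,hash)→4560, (A,hash)→5160, (D,hash)→7320, (B,nl_idx)→16680, (D,merge)→18120, (A,nl_idx)→21480 …(+5); best=4560 via (B,hash)
  {BCD}: card=3200; try (B,hash)→8680, (D,hash)→9880, (C,hash)→10680, (B,nl_idx)→21400, (B,merge)→30480, (C,merge)→36280 …(+4); best=8680 via (B,hash)
  {ABCD}: card=96; try (B,hash)→9560, (B,nl_idx)→10376, (D,hash)→11240, (B,merge)→11280, (A,hash)→13560, (C,hash)→15360 …(+8); best=9560 via (B,hash)

cost=9560; order=C,A,D,B; methods=hash,hash,hash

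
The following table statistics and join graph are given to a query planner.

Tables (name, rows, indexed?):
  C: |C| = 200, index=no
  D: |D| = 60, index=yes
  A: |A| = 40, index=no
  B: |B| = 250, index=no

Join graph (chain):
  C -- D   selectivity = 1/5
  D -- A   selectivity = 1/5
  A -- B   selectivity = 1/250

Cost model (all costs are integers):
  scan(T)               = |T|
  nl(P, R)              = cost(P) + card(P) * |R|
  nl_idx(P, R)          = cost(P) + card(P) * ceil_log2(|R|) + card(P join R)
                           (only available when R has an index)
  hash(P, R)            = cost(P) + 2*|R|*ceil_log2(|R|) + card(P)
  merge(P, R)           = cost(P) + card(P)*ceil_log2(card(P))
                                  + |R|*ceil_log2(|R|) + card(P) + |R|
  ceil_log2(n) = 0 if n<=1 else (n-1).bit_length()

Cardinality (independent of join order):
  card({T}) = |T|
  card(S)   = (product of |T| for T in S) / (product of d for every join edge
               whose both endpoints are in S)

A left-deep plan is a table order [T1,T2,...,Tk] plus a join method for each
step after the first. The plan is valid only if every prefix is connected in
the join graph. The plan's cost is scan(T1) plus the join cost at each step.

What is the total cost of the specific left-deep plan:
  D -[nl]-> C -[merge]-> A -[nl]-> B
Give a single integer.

4843540

step 1: scan D: cost=60, card=60
step 2: join C via nl
    card(P join C) = 60*200/(5) = 2400
    cost = 60 + 60*200 = 12060
step 3: join A via merge
    card(P join A) = 2400*40/(5) = 19200
    cost = 12060 + 2400*12 + 40*6 + 2400 + 40 = 43540
step 4: join B via nl
    card(P join B) = 19200*250/(250) = 19200
    cost = 43540 + 19200*250 = 4843540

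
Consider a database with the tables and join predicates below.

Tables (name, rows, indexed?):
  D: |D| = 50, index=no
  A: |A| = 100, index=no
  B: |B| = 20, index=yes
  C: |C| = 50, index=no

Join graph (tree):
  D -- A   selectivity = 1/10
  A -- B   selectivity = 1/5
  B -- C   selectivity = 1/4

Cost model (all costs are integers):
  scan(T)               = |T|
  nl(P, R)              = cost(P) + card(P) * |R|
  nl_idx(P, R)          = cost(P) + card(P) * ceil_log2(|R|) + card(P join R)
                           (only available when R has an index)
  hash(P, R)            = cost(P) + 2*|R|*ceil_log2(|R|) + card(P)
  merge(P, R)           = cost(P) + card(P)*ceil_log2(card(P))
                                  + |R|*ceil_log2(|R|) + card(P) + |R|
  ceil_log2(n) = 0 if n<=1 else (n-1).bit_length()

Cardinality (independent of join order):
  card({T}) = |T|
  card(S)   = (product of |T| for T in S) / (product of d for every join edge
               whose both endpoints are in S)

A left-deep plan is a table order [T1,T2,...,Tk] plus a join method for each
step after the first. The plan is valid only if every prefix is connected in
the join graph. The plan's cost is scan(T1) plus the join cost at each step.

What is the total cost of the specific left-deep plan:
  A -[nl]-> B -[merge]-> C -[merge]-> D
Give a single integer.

76800

step 1: scan A: cost=100, card=100
step 2: join B via nl
    card(P join B) = 100*20/(5) = 400
    cost = 100 + 100*20 = 2100
step 3: join C via merge
    card(P join C) = 400*50/(4) = 5000
    cost = 2100 + 400*9 + 50*6 + 400 + 50 = 6450
step 4: join D via merge
    card(P join D) = 5000*50/(10) = 25000
    cost = 6450 + 5000*13 + 50*6 + 5000 + 50 = 76800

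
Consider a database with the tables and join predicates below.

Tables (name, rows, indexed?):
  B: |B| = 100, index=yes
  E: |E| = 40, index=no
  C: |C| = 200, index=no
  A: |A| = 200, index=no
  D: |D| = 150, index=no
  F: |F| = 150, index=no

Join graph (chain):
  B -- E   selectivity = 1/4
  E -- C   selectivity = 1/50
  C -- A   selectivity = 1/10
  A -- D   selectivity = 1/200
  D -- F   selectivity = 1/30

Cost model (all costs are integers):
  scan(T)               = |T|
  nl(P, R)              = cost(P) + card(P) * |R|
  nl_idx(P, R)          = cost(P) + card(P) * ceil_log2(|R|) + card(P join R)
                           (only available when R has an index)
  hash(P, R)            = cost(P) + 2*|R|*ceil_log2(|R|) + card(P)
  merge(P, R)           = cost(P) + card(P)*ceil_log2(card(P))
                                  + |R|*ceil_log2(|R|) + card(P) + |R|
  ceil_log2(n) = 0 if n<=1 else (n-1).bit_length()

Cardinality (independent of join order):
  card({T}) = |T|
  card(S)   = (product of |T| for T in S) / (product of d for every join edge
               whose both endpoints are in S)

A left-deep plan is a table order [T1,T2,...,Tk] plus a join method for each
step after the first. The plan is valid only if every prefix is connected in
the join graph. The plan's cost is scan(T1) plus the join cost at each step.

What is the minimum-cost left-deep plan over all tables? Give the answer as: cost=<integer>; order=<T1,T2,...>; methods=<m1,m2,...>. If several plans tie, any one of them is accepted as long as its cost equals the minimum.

Selinger DP (subsets sized 1..n):
  {B}: scan cost=100, card=100
  {E}: scan cost=40, card=40
  {C}: scan cost=200, card=200
  {A}: scan cost=200, card=200
  {D}: scan cost=150, card=150
  {F}: scan cost=150, card=150
  {BE}: card=1000; try (E,hash)→680, (B,merge)→1120, (E,merge)→1180, (B,nl_idx)→1320, (B,hash)→1480, (B,nl)→4040 …(+1); best=680 via (E,hash)
  {CE}: card=160; try (E,hash)→880, (C,merge)→2120, (E,merge)→2280, (C,hash)→3280, (C,nl)→8040, (E,nl)→8200; best=880 via (E,hash)
  {AC}: card=4000; try (C,hash)→3600, (A,hash)→3600, (C,merge)→3800, (A,merge)→3800, (C,nl)→40200, (A,nl)→40200; best=3600 via (C,hash)
  {AD}: card=150; try (D,hash)→2800, (A,merge)→3300, (D,merge)→3350, (A,hash)→3500, (A,nl)→30150, (D,nl)→30200; best=2800 via (D,hash)
  {DF}: card=750; try (F,hash)→2700, (D,hash)→2700, (F,merge)→2850, (D,merge)→2850, (F,nl)→22650, (D,nl)→22650; best=2700 via (F,hash)
  {BCE}: card=4000; try (B,hash)→2440, (B,merge)→3120, (C,hash)→4880, (B,nl_idx)→6000, (C,merge)→13480, (B,nl)→16880 …(+1); best=2440 via (B,hash)
  {ACE}: card=3200; try (A,merge)→4120, (A,hash)→4240, (E,hash)→8080, (A,nl)→32880, (E,merge)→55880, (E,nl)→163600; best=4120 via (A,merge)
  {ACD}: card=3000; try (C,merge)→5950, (C,hash)→6150, (D,hash)→10000, (C,nl)→32800, (D,merge)→56950, (D,nl)→603600; best=5950 via (C,merge)
  {ADF}: card=750; try (F,hash)→5350, (F,merge)→5500, (A,hash)→6650, (A,merge)→12750, (F,nl)→25300, (A,nl)→152700; best=5350 via (F,hash)
  {ABCE}: card=80000; try (B,hash)→8720, (A,hash)→9640, (B,merge)→46520, (A,merge)→56240, (B,nl_idx)→106520, (B,nl)→324120 …(+1); best=8720 via (B,hash)
  {ACDE}: card=2400; try (E,hash)→9430, (D,hash)→9720, (E,merge)→45230, (D,merge)→47070, (E,nl)→125950, (D,nl)→484120; best=9430 via (E,hash)
  {ACDF}: card=15000; try (C,hash)→9300, (F,hash)→11350, (C,merge)→15400, (F,merge)→46300, (C,nl)→155350, (F,nl)→455950; best=9300 via (C,hash)
  {ABCDE}: card=60000; try (B,hash)→13230, (B,merge)→41430, (B,nl_idx)→86230, (D,hash)→91120, (B,nl)→249430, (D,merge)→1450070 …(+1); best=13230 via (B,hash)
  {ACDEF}: card=12000; try (F,hash)→14230, (E,hash)→24780, (F,merge)→41980, (E,merge)→234580, (F,nl)→369430, (E,nl)→609300; best=14230 via (F,hash)
  {ABCDEF}: card=300000; try (B,hash)→27630, (F,hash)→75630, (B,merge)→195030, (B,nl_idx)→398230, (F,merge)→1034580, (B,nl)→1214230 …(+1); best=27630 via (B,hash)

cost=27630; order=A,D,C,E,F,B; methods=hash,merge,hash,hash,hash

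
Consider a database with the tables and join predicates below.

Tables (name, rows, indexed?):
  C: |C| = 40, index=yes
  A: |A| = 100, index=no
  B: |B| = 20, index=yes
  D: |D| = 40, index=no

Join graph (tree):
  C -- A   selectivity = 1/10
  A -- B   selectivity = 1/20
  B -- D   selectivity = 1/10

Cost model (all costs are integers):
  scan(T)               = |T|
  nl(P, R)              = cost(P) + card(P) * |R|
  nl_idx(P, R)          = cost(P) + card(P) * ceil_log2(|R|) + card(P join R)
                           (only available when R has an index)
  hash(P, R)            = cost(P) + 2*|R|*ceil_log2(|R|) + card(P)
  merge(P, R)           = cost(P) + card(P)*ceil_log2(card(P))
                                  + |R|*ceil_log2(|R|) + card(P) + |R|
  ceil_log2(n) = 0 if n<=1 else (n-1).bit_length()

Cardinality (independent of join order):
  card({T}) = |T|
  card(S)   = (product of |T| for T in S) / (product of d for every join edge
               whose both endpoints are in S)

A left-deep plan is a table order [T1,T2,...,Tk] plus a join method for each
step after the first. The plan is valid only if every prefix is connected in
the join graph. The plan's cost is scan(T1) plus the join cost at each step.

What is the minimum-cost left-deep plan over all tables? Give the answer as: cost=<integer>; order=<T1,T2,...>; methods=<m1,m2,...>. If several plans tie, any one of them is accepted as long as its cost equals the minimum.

Selinger DP (subsets sized 1..n):
  {C}: scan cost=40, card=40
  {A}: scan cost=100, card=100
  {B}: scan cost=20, card=20
  {D}: scan cost=40, card=40
  {AC}: card=400; try (C,hash)→680, (C,nl_idx)→1100, (A,merge)→1120, (C,merge)→1180, (A,hash)→1480, (A,nl)→4040 …(+1); best=680 via (C,hash)
  {AB}: card=100; try (B,hash)→400, (B,nl_idx)→700, (A,merge)→940, (B,merge)→1020, (A,hash)→1440, (A,nl)→2020 …(+1); best=400 via (B,hash)
  {BD}: card=80; try (B,hash)→280, (B,nl_idx)→320, (D,merge)→420, (B,merge)→440, (D,hash)→520, (D,nl)→820 …(+1); best=280 via (B,hash)
  {ABC}: card=400; try (C,hash)→980, (B,hash)→1280, (C,nl_idx)→1400, (C,merge)→1480, (B,nl_idx)→3080, (C,nl)→4400 …(+2); best=980 via (C,hash)
  {ABD}: card=400; try (D,hash)→980, (D,merge)→1480, (A,merge)→1720, (A,hash)→1760, (D,nl)→4400, (A,nl)→8280; best=980 via (D,hash)
  {ABCD}: card=1600; try (D,hash)→1860, (C,hash)→1860, (C,nl_idx)→4980, (D,merge)→5260, (C,merge)→5260, (D,nl)→16980 …(+1); best=1860 via (D,hash)

cost=1860; order=A,B,C,D; methods=hash,hash,hash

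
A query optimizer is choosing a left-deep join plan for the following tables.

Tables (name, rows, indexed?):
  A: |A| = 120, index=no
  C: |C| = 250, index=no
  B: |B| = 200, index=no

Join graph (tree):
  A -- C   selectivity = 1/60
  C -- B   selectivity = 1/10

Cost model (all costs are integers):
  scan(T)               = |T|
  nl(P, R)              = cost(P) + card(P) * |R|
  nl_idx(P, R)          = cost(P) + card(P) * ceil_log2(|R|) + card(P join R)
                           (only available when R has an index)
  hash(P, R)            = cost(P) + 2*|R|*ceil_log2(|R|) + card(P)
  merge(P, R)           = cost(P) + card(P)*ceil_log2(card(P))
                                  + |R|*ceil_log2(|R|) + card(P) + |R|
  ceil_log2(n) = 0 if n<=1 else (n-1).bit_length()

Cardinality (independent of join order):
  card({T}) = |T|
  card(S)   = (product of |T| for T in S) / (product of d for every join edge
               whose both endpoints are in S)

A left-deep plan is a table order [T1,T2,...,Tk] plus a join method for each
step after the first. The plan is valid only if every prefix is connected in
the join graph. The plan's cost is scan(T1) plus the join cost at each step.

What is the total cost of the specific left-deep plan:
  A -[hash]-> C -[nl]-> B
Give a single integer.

step 1: scan A: cost=120, card=120
step 2: join C via hash
    card(P join C) = 120*250/(60) = 500
    cost = 120 + 2*250*8 + 120 = 4240
step 3: join B via nl
    card(P join B) = 500*200/(10) = 10000
    cost = 4240 + 500*200 = 104240

104240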